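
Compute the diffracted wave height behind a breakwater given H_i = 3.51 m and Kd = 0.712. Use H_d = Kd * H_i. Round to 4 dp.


H_d = Kd * H_i
H_d = 0.712 * 3.51
H_d = 2.4991 m

2.4991


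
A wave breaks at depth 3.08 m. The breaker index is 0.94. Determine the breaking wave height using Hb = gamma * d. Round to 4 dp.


Hb = gamma * d
Hb = 0.94 * 3.08
Hb = 2.8952 m

2.8952


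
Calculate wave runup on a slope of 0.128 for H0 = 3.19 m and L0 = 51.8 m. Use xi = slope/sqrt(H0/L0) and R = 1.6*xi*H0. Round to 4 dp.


xi = slope / sqrt(H0/L0)
H0/L0 = 3.19/51.8 = 0.061583
sqrt(0.061583) = 0.248159
xi = 0.128 / 0.248159 = 0.515798
R = 1.6 * xi * H0 = 1.6 * 0.515798 * 3.19
R = 2.6326 m

2.6326


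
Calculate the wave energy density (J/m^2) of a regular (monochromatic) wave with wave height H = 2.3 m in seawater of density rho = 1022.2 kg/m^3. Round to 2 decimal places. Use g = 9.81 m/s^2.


E = (1/8) * rho * g * H^2
E = (1/8) * 1022.2 * 9.81 * 2.3^2
E = 0.125 * 1022.2 * 9.81 * 5.2900
E = 6630.87 J/m^2

6630.87


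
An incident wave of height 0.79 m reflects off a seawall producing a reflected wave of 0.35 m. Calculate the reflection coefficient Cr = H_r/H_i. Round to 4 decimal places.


Cr = H_r / H_i
Cr = 0.35 / 0.79
Cr = 0.4430

0.4430


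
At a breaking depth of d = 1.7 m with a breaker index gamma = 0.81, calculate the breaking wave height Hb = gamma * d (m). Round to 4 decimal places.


Hb = gamma * d
Hb = 0.81 * 1.7
Hb = 1.3770 m

1.3770


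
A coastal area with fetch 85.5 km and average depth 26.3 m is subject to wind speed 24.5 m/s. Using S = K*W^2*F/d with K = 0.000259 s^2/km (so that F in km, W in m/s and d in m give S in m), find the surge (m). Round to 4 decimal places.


S = K * W^2 * F / d
W^2 = 24.5^2 = 600.25
S = 0.000259 * 600.25 * 85.5 / 26.3
Numerator = 0.000259 * 600.25 * 85.5 = 13.292236
S = 13.292236 / 26.3 = 0.5054 m

0.5054


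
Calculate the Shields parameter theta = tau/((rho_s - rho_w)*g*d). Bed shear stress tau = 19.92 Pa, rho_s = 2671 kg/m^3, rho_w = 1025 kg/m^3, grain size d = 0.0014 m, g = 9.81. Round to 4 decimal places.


theta = tau / ((rho_s - rho_w) * g * d)
rho_s - rho_w = 2671 - 1025 = 1646
Denominator = 1646 * 9.81 * 0.0014 = 22.606164
theta = 19.92 / 22.606164
theta = 0.8812

0.8812


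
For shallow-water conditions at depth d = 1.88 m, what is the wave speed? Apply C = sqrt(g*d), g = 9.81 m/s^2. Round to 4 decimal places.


Using the shallow-water approximation:
C = sqrt(g * d) = sqrt(9.81 * 1.88)
C = sqrt(18.4428)
C = 4.2945 m/s

4.2945


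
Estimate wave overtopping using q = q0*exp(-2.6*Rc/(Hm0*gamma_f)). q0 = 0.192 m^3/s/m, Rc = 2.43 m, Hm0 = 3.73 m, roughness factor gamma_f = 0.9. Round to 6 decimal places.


q = q0 * exp(-2.6 * Rc / (Hm0 * gamma_f))
Exponent = -2.6 * 2.43 / (3.73 * 0.9)
= -2.6 * 2.43 / 3.3570
= -1.882038
exp(-1.882038) = 0.152280
q = 0.192 * 0.152280
q = 0.029238 m^3/s/m

0.029238


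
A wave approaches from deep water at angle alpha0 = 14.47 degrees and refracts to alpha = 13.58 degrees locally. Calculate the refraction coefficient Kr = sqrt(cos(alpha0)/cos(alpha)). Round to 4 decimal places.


Kr = sqrt(cos(alpha0) / cos(alpha))
cos(14.47) = 0.968279
cos(13.58) = 0.972043
Kr = sqrt(0.968279 / 0.972043)
Kr = sqrt(0.996127)
Kr = 0.9981

0.9981


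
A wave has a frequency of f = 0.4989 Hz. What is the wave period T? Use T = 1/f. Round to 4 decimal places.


T = 1 / f
T = 1 / 0.4989
T = 2.0044 s

2.0044


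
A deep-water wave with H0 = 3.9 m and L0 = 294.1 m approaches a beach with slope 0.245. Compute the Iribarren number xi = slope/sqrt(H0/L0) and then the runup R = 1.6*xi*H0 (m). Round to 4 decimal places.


xi = slope / sqrt(H0/L0)
H0/L0 = 3.9/294.1 = 0.013261
sqrt(0.013261) = 0.115156
xi = 0.245 / 0.115156 = 2.127557
R = 1.6 * xi * H0 = 1.6 * 2.127557 * 3.9
R = 13.2760 m

13.2760


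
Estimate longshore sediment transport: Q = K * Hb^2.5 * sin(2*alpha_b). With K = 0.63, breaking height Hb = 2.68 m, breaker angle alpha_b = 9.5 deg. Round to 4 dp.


Q = K * Hb^2.5 * sin(2 * alpha_b)
Hb^2.5 = 2.68^2.5 = 11.758096
sin(2 * 9.5) = sin(19.0) = 0.325568
Q = 0.63 * 11.758096 * 0.325568
Q = 2.4117 m^3/s

2.4117


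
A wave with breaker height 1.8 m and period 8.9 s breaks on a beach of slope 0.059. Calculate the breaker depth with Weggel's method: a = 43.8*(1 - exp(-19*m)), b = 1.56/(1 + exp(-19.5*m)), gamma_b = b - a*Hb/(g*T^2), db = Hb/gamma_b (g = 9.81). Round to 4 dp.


a = 43.8 * (1 - exp(-19 * m))
exp(-19 * 0.059) = exp(-1.1210) = 0.325954
a = 43.8 * (1 - 0.325954) = 29.523229
b = 1.56 / (1 + exp(-19.5 * m))
exp(-19.5 * 0.059) = exp(-1.1505) = 0.316478
b = 1.56 / (1 + 0.316478) = 1.184979
Hb / (g * T^2) = 1.8 / (9.81 * 8.9^2) = 1.8 / 777.0501 = 0.00231645
gamma_b = b - a * Hb/(g*T^2) = 1.184979 - 29.523229 * 0.00231645 = 1.116590
db = Hb / gamma_b = 1.8 / 1.116590
db = 1.6121 m

1.6121


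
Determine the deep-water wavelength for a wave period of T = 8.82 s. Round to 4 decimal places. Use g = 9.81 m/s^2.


L0 = g * T^2 / (2 * pi)
L0 = 9.81 * 8.82^2 / (2 * pi)
L0 = 9.81 * 77.7924 / 6.28319
L0 = 763.1434 / 6.28319
L0 = 121.4581 m

121.4581


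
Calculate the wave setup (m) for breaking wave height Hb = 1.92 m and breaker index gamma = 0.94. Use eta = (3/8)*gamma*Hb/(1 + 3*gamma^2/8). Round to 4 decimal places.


eta = (3/8) * gamma * Hb / (1 + 3*gamma^2/8)
Numerator = (3/8) * 0.94 * 1.92 = 0.676800
Denominator = 1 + 3*0.94^2/8 = 1 + 0.331350 = 1.331350
eta = 0.676800 / 1.331350
eta = 0.5084 m

0.5084


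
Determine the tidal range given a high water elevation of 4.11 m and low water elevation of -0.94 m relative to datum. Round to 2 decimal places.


Tidal range = High water - Low water
Tidal range = 4.11 - (-0.94)
Tidal range = 5.05 m

5.05


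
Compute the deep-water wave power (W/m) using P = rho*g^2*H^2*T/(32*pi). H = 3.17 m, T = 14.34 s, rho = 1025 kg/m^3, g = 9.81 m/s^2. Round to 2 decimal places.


P = rho * g^2 * H^2 * T / (32 * pi)
P = 1025 * 9.81^2 * 3.17^2 * 14.34 / (32 * pi)
P = 1025 * 96.2361 * 10.0489 * 14.34 / 100.53096
P = 141393.58 W/m

141393.58


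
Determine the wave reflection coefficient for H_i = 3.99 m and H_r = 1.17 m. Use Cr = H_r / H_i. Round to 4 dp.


Cr = H_r / H_i
Cr = 1.17 / 3.99
Cr = 0.2932

0.2932


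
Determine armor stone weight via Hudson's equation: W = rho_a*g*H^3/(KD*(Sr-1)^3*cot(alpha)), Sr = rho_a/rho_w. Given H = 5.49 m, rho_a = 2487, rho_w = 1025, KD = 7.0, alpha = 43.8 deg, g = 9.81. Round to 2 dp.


Sr = rho_a / rho_w = 2487 / 1025 = 2.426341
(Sr - 1) = 1.426341
(Sr - 1)^3 = 2.901820
cot(43.8) = 1 / tan(43.8) = 1 / 0.958966 = 1.042790
Numerator = 2487 * 9.81 * 5.49^3 = 4037028.5987
Denominator = 7.0 * 2.901820 * 1.042790 = 21.181932
W = 4037028.5987 / 21.181932
W = 190588.31 N

190588.31


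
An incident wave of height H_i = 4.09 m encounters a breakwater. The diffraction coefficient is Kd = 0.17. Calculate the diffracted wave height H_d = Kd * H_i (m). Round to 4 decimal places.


H_d = Kd * H_i
H_d = 0.17 * 4.09
H_d = 0.6953 m

0.6953


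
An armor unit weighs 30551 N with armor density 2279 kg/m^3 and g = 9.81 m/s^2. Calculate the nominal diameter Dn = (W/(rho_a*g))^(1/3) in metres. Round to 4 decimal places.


V = W / (rho_a * g)
V = 30551 / (2279 * 9.81)
V = 30551 / 22356.99
V = 1.366508 m^3
Dn = V^(1/3) = 1.366508^(1/3)
Dn = 1.1097 m

1.1097


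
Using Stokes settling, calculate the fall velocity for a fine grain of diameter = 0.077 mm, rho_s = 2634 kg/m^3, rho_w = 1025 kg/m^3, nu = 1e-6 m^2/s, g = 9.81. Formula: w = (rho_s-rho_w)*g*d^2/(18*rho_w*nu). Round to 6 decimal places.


w = (rho_s - rho_w) * g * d^2 / (18 * rho_w * nu)
d = 0.077 mm = 0.000077 m
rho_s - rho_w = 2634 - 1025 = 1609
Numerator = 1609 * 9.81 * (0.000077)^2 = 0.000093585055
Denominator = 18 * 1025 * 1e-6 = 0.018450
w = 0.005072 m/s

0.005072


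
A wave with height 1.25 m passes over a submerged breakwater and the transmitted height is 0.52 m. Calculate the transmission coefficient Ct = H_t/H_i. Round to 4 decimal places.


Ct = H_t / H_i
Ct = 0.52 / 1.25
Ct = 0.4160

0.4160


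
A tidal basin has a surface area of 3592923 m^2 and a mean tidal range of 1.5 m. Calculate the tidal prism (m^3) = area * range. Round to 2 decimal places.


Tidal prism = Area * Tidal range
P = 3592923 * 1.5
P = 5389384.50 m^3

5389384.50


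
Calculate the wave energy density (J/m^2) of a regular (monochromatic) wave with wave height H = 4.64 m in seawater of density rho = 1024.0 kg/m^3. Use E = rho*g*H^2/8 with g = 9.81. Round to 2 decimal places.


E = (1/8) * rho * g * H^2
E = (1/8) * 1024.0 * 9.81 * 4.64^2
E = 0.125 * 1024.0 * 9.81 * 21.5296
E = 27034.29 J/m^2

27034.29


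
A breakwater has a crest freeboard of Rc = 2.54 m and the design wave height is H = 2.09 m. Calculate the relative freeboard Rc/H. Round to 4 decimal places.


Relative freeboard = Rc / H
= 2.54 / 2.09
= 1.2153

1.2153


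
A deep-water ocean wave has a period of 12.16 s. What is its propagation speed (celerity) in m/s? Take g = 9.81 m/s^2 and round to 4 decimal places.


We use the deep-water celerity formula:
C = g * T / (2 * pi)
C = 9.81 * 12.16 / (2 * 3.14159...)
C = 119.289600 / 6.283185
C = 18.9855 m/s

18.9855


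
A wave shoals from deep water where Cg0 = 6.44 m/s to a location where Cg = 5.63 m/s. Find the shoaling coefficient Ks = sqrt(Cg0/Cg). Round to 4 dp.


Ks = sqrt(Cg0 / Cg)
Ks = sqrt(6.44 / 5.63)
Ks = sqrt(1.1439)
Ks = 1.0695

1.0695


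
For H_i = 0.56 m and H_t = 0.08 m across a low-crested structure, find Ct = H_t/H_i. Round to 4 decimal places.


Ct = H_t / H_i
Ct = 0.08 / 0.56
Ct = 0.1429

0.1429


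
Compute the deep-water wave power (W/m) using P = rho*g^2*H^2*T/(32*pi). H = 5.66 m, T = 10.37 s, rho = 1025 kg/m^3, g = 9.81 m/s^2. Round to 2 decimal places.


P = rho * g^2 * H^2 * T / (32 * pi)
P = 1025 * 9.81^2 * 5.66^2 * 10.37 / (32 * pi)
P = 1025 * 96.2361 * 32.0356 * 10.37 / 100.53096
P = 325967.01 W/m

325967.01


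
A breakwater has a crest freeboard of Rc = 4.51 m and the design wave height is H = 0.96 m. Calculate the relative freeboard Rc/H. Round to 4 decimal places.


Relative freeboard = Rc / H
= 4.51 / 0.96
= 4.6979

4.6979


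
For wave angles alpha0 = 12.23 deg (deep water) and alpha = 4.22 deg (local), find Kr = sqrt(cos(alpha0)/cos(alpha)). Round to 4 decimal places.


Kr = sqrt(cos(alpha0) / cos(alpha))
cos(12.23) = 0.977305
cos(4.22) = 0.997289
Kr = sqrt(0.977305 / 0.997289)
Kr = sqrt(0.979962)
Kr = 0.9899

0.9899


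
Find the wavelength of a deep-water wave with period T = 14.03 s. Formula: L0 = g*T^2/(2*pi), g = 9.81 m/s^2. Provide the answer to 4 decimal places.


L0 = g * T^2 / (2 * pi)
L0 = 9.81 * 14.03^2 / (2 * pi)
L0 = 9.81 * 196.8409 / 6.28319
L0 = 1931.0092 / 6.28319
L0 = 307.3297 m

307.3297


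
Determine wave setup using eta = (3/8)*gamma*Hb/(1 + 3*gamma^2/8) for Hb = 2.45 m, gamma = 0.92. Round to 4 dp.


eta = (3/8) * gamma * Hb / (1 + 3*gamma^2/8)
Numerator = (3/8) * 0.92 * 2.45 = 0.845250
Denominator = 1 + 3*0.92^2/8 = 1 + 0.317400 = 1.317400
eta = 0.845250 / 1.317400
eta = 0.6416 m

0.6416


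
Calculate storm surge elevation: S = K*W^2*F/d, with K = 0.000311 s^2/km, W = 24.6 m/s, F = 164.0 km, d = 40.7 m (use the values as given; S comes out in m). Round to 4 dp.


S = K * W^2 * F / d
W^2 = 24.6^2 = 605.16
S = 0.000311 * 605.16 * 164.0 / 40.7
Numerator = 0.000311 * 605.16 * 164.0 = 30.865581
S = 30.865581 / 40.7 = 0.7584 m

0.7584


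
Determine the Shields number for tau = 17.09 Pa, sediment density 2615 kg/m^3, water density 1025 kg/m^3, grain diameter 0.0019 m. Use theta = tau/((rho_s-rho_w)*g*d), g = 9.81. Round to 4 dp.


theta = tau / ((rho_s - rho_w) * g * d)
rho_s - rho_w = 2615 - 1025 = 1590
Denominator = 1590 * 9.81 * 0.0019 = 29.636010
theta = 17.09 / 29.636010
theta = 0.5767

0.5767


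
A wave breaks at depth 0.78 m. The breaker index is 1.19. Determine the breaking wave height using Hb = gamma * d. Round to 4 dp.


Hb = gamma * d
Hb = 1.19 * 0.78
Hb = 0.9282 m

0.9282


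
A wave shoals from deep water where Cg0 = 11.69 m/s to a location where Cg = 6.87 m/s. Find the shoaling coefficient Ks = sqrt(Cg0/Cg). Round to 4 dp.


Ks = sqrt(Cg0 / Cg)
Ks = sqrt(11.69 / 6.87)
Ks = sqrt(1.7016)
Ks = 1.3045

1.3045


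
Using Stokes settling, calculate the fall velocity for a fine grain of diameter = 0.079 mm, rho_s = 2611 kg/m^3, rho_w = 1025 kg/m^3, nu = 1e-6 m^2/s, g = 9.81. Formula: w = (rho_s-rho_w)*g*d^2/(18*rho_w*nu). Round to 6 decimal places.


w = (rho_s - rho_w) * g * d^2 / (18 * rho_w * nu)
d = 0.079 mm = 0.000079 m
rho_s - rho_w = 2611 - 1025 = 1586
Numerator = 1586 * 9.81 * (0.000079)^2 = 0.000097101597
Denominator = 18 * 1025 * 1e-6 = 0.018450
w = 0.005263 m/s

0.005263


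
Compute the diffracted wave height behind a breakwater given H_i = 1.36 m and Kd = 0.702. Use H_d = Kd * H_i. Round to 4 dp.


H_d = Kd * H_i
H_d = 0.702 * 1.36
H_d = 0.9547 m

0.9547


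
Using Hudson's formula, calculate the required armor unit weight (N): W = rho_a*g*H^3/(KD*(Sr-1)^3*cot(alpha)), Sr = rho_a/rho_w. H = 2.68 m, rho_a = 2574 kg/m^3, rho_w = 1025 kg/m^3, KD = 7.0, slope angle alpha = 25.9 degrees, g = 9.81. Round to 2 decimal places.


Sr = rho_a / rho_w = 2574 / 1025 = 2.511220
(Sr - 1) = 1.511220
(Sr - 1)^3 = 3.451300
cot(25.9) = 1 / tan(25.9) = 1 / 0.485574 = 2.059419
Numerator = 2574 * 9.81 * 2.68^3 = 486051.1019
Denominator = 7.0 * 3.451300 * 2.059419 = 49.753697
W = 486051.1019 / 49.753697
W = 9769.15 N

9769.15


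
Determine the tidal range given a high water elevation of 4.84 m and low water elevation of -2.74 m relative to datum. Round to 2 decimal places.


Tidal range = High water - Low water
Tidal range = 4.84 - (-2.74)
Tidal range = 7.58 m

7.58


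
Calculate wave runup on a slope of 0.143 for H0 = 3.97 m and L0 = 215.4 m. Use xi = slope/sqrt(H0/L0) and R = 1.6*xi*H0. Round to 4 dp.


xi = slope / sqrt(H0/L0)
H0/L0 = 3.97/215.4 = 0.018431
sqrt(0.018431) = 0.135760
xi = 0.143 / 0.135760 = 1.053328
R = 1.6 * xi * H0 = 1.6 * 1.053328 * 3.97
R = 6.6907 m

6.6907


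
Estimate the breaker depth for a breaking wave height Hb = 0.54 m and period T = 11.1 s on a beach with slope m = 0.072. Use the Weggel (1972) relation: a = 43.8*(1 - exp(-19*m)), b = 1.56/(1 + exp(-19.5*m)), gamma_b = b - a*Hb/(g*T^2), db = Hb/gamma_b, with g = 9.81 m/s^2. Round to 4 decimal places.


a = 43.8 * (1 - exp(-19 * m))
exp(-19 * 0.072) = exp(-1.3680) = 0.254616
a = 43.8 * (1 - 0.254616) = 32.647833
b = 1.56 / (1 + exp(-19.5 * m))
exp(-19.5 * 0.072) = exp(-1.4040) = 0.245613
b = 1.56 / (1 + 0.245613) = 1.252396
Hb / (g * T^2) = 0.54 / (9.81 * 11.1^2) = 0.54 / 1208.6901 = 0.00044676
gamma_b = b - a * Hb/(g*T^2) = 1.252396 - 32.647833 * 0.00044676 = 1.237810
db = Hb / gamma_b = 0.54 / 1.237810
db = 0.4363 m

0.4363


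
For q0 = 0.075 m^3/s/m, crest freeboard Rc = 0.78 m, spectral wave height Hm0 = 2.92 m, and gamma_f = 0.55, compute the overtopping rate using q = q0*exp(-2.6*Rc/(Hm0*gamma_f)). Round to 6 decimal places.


q = q0 * exp(-2.6 * Rc / (Hm0 * gamma_f))
Exponent = -2.6 * 0.78 / (2.92 * 0.55)
= -2.6 * 0.78 / 1.6060
= -1.262765
exp(-1.262765) = 0.282871
q = 0.075 * 0.282871
q = 0.021215 m^3/s/m

0.021215


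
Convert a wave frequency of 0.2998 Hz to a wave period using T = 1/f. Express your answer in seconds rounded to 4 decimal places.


T = 1 / f
T = 1 / 0.2998
T = 3.3356 s

3.3356


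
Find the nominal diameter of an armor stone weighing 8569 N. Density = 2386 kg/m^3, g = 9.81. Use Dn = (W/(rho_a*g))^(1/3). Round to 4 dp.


V = W / (rho_a * g)
V = 8569 / (2386 * 9.81)
V = 8569 / 23406.66
V = 0.366092 m^3
Dn = V^(1/3) = 0.366092^(1/3)
Dn = 0.7154 m

0.7154


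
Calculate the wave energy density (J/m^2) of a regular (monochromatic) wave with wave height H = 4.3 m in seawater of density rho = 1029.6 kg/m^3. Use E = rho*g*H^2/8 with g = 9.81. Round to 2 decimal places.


E = (1/8) * rho * g * H^2
E = (1/8) * 1029.6 * 9.81 * 4.3^2
E = 0.125 * 1029.6 * 9.81 * 18.4900
E = 23344.49 J/m^2

23344.49


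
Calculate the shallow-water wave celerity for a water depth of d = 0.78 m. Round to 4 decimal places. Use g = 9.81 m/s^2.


Using the shallow-water approximation:
C = sqrt(g * d) = sqrt(9.81 * 0.78)
C = sqrt(7.6518)
C = 2.7662 m/s

2.7662


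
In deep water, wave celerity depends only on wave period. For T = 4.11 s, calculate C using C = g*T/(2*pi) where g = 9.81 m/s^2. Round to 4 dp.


We use the deep-water celerity formula:
C = g * T / (2 * pi)
C = 9.81 * 4.11 / (2 * 3.14159...)
C = 40.319100 / 6.283185
C = 6.4170 m/s

6.4170


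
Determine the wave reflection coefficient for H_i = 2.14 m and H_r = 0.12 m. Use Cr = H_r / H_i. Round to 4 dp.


Cr = H_r / H_i
Cr = 0.12 / 2.14
Cr = 0.0561

0.0561


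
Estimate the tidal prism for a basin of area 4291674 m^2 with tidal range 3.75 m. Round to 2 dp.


Tidal prism = Area * Tidal range
P = 4291674 * 3.75
P = 16093777.50 m^3

16093777.50


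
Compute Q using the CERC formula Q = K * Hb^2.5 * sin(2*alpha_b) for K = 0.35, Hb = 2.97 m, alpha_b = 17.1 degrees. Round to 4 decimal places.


Q = K * Hb^2.5 * sin(2 * alpha_b)
Hb^2.5 = 2.97^2.5 = 15.201664
sin(2 * 17.1) = sin(34.2) = 0.562083
Q = 0.35 * 15.201664 * 0.562083
Q = 2.9906 m^3/s

2.9906


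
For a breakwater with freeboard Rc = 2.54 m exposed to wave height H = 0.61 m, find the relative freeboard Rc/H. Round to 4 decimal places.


Relative freeboard = Rc / H
= 2.54 / 0.61
= 4.1639

4.1639


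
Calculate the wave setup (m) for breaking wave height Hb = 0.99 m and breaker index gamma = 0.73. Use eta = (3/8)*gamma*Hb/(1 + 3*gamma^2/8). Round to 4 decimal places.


eta = (3/8) * gamma * Hb / (1 + 3*gamma^2/8)
Numerator = (3/8) * 0.73 * 0.99 = 0.271012
Denominator = 1 + 3*0.73^2/8 = 1 + 0.199838 = 1.199838
eta = 0.271012 / 1.199838
eta = 0.2259 m

0.2259


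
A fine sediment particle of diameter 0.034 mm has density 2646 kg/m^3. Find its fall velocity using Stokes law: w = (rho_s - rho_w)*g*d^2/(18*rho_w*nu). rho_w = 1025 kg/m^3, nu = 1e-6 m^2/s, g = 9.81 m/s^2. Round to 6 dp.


w = (rho_s - rho_w) * g * d^2 / (18 * rho_w * nu)
d = 0.034 mm = 0.000034 m
rho_s - rho_w = 2646 - 1025 = 1621
Numerator = 1621 * 9.81 * (0.000034)^2 = 0.000018382724
Denominator = 18 * 1025 * 1e-6 = 0.018450
w = 0.000996 m/s

0.000996


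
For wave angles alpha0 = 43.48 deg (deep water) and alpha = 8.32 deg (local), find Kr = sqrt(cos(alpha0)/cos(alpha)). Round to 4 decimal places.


Kr = sqrt(cos(alpha0) / cos(alpha))
cos(43.48) = 0.725615
cos(8.32) = 0.989475
Kr = sqrt(0.725615 / 0.989475)
Kr = sqrt(0.733333)
Kr = 0.8563

0.8563


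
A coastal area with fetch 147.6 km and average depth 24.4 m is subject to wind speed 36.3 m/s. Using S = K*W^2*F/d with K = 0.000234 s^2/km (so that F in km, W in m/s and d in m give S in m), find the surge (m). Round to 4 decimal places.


S = K * W^2 * F / d
W^2 = 36.3^2 = 1317.69
S = 0.000234 * 1317.69 * 147.6 / 24.4
Numerator = 0.000234 * 1317.69 * 147.6 = 45.510904
S = 45.510904 / 24.4 = 1.8652 m

1.8652


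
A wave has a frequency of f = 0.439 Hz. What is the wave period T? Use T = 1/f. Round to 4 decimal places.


T = 1 / f
T = 1 / 0.439
T = 2.2779 s

2.2779


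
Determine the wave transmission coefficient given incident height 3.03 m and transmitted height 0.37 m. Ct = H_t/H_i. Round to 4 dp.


Ct = H_t / H_i
Ct = 0.37 / 3.03
Ct = 0.1221

0.1221


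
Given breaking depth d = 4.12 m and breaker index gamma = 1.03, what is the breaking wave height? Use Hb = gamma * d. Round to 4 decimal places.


Hb = gamma * d
Hb = 1.03 * 4.12
Hb = 4.2436 m

4.2436


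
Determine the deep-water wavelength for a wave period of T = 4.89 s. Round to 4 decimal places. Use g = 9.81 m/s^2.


L0 = g * T^2 / (2 * pi)
L0 = 9.81 * 4.89^2 / (2 * pi)
L0 = 9.81 * 23.9121 / 6.28319
L0 = 234.5777 / 6.28319
L0 = 37.3342 m

37.3342


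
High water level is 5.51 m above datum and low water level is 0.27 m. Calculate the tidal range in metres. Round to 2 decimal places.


Tidal range = High water - Low water
Tidal range = 5.51 - (0.27)
Tidal range = 5.24 m

5.24


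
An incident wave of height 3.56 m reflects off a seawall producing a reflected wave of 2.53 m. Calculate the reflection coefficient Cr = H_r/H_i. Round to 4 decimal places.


Cr = H_r / H_i
Cr = 2.53 / 3.56
Cr = 0.7107

0.7107


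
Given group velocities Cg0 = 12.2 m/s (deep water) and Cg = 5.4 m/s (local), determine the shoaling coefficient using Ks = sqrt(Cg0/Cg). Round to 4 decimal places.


Ks = sqrt(Cg0 / Cg)
Ks = sqrt(12.2 / 5.4)
Ks = sqrt(2.2593)
Ks = 1.5031

1.5031


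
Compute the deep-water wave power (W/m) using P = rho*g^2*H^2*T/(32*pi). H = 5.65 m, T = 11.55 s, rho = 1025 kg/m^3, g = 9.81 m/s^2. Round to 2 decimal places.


P = rho * g^2 * H^2 * T / (32 * pi)
P = 1025 * 9.81^2 * 5.65^2 * 11.55 / (32 * pi)
P = 1025 * 96.2361 * 31.9225 * 11.55 / 100.53096
P = 361776.96 W/m

361776.96


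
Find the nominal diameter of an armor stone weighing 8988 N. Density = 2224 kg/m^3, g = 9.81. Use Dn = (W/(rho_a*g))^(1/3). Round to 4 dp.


V = W / (rho_a * g)
V = 8988 / (2224 * 9.81)
V = 8988 / 21817.44
V = 0.411964 m^3
Dn = V^(1/3) = 0.411964^(1/3)
Dn = 0.7441 m

0.7441


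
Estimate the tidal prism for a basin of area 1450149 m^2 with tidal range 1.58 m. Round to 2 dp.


Tidal prism = Area * Tidal range
P = 1450149 * 1.58
P = 2291235.42 m^3

2291235.42


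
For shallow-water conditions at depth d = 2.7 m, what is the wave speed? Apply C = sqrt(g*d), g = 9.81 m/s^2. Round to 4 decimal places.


Using the shallow-water approximation:
C = sqrt(g * d) = sqrt(9.81 * 2.7)
C = sqrt(26.4870)
C = 5.1466 m/s

5.1466


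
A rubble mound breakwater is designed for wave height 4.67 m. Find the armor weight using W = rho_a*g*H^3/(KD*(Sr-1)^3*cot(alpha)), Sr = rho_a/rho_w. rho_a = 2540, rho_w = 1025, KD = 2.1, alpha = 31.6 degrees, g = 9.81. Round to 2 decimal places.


Sr = rho_a / rho_w = 2540 / 1025 = 2.478049
(Sr - 1) = 1.478049
(Sr - 1)^3 = 3.228987
cot(31.6) = 1 / tan(31.6) = 1 / 0.615204 = 1.625477
Numerator = 2540 * 9.81 * 4.67^3 = 2537776.4663
Denominator = 2.1 * 3.228987 * 1.625477 = 11.022151
W = 2537776.4663 / 11.022151
W = 230243.30 N

230243.30


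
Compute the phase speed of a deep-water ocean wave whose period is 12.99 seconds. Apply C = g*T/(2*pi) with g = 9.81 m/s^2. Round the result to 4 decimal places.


We use the deep-water celerity formula:
C = g * T / (2 * pi)
C = 9.81 * 12.99 / (2 * 3.14159...)
C = 127.431900 / 6.283185
C = 20.2814 m/s

20.2814


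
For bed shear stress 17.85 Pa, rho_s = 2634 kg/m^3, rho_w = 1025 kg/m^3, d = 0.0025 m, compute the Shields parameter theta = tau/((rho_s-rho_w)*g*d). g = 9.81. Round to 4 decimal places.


theta = tau / ((rho_s - rho_w) * g * d)
rho_s - rho_w = 2634 - 1025 = 1609
Denominator = 1609 * 9.81 * 0.0025 = 39.460725
theta = 17.85 / 39.460725
theta = 0.4523

0.4523


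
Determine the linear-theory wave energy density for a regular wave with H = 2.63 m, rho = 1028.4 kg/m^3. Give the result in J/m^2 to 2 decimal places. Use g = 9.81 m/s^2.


E = (1/8) * rho * g * H^2
E = (1/8) * 1028.4 * 9.81 * 2.63^2
E = 0.125 * 1028.4 * 9.81 * 6.9169
E = 8722.73 J/m^2

8722.73


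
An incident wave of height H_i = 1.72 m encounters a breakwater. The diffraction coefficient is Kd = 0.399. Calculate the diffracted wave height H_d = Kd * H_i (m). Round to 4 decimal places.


H_d = Kd * H_i
H_d = 0.399 * 1.72
H_d = 0.6863 m

0.6863


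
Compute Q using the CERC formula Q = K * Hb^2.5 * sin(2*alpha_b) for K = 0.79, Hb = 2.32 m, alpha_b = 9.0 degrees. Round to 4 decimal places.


Q = K * Hb^2.5 * sin(2 * alpha_b)
Hb^2.5 = 2.32^2.5 = 8.198227
sin(2 * 9.0) = sin(18.0) = 0.309017
Q = 0.79 * 8.198227 * 0.309017
Q = 2.0014 m^3/s

2.0014


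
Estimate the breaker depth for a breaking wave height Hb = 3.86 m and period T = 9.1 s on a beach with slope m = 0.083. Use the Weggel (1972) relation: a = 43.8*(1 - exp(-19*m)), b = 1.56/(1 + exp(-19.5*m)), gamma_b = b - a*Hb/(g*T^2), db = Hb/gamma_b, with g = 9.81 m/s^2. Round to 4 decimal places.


a = 43.8 * (1 - exp(-19 * m))
exp(-19 * 0.083) = exp(-1.5770) = 0.206594
a = 43.8 * (1 - 0.206594) = 34.751185
b = 1.56 / (1 + exp(-19.5 * m))
exp(-19.5 * 0.083) = exp(-1.6185) = 0.198196
b = 1.56 / (1 + 0.198196) = 1.301958
Hb / (g * T^2) = 3.86 / (9.81 * 9.1^2) = 3.86 / 812.3661 = 0.00475155
gamma_b = b - a * Hb/(g*T^2) = 1.301958 - 34.751185 * 0.00475155 = 1.136835
db = Hb / gamma_b = 3.86 / 1.136835
db = 3.3954 m

3.3954


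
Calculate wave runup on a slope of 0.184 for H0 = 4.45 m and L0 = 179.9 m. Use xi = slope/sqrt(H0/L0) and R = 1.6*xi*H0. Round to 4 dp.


xi = slope / sqrt(H0/L0)
H0/L0 = 4.45/179.9 = 0.024736
sqrt(0.024736) = 0.157277
xi = 0.184 / 0.157277 = 1.169913
R = 1.6 * xi * H0 = 1.6 * 1.169913 * 4.45
R = 8.3298 m

8.3298


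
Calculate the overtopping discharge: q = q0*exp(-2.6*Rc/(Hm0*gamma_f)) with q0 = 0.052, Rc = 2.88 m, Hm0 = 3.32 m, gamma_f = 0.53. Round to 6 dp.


q = q0 * exp(-2.6 * Rc / (Hm0 * gamma_f))
Exponent = -2.6 * 2.88 / (3.32 * 0.53)
= -2.6 * 2.88 / 1.7596
= -4.255513
exp(-4.255513) = 0.014186
q = 0.052 * 0.014186
q = 0.000738 m^3/s/m

0.000738


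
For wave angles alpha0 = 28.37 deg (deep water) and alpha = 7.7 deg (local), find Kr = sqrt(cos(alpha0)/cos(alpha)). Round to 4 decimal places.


Kr = sqrt(cos(alpha0) / cos(alpha))
cos(28.37) = 0.879897
cos(7.7) = 0.990983
Kr = sqrt(0.879897 / 0.990983)
Kr = sqrt(0.887904)
Kr = 0.9423

0.9423


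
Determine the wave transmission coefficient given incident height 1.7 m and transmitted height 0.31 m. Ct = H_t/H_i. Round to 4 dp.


Ct = H_t / H_i
Ct = 0.31 / 1.7
Ct = 0.1824

0.1824


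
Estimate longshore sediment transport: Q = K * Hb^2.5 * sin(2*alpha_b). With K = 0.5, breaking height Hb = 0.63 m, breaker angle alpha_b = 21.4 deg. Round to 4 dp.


Q = K * Hb^2.5 * sin(2 * alpha_b)
Hb^2.5 = 0.63^2.5 = 0.315030
sin(2 * 21.4) = sin(42.8) = 0.679441
Q = 0.5 * 0.315030 * 0.679441
Q = 0.1070 m^3/s

0.1070


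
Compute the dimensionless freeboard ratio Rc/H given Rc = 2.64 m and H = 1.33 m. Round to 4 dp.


Relative freeboard = Rc / H
= 2.64 / 1.33
= 1.9850

1.9850


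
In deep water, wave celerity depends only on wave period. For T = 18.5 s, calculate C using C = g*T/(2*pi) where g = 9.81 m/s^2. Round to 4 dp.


We use the deep-water celerity formula:
C = g * T / (2 * pi)
C = 9.81 * 18.5 / (2 * 3.14159...)
C = 181.485000 / 6.283185
C = 28.8842 m/s

28.8842


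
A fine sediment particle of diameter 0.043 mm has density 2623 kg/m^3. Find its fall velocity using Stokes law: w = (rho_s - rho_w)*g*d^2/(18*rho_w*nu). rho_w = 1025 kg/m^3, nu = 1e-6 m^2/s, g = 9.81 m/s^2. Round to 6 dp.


w = (rho_s - rho_w) * g * d^2 / (18 * rho_w * nu)
d = 0.043 mm = 0.000043 m
rho_s - rho_w = 2623 - 1025 = 1598
Numerator = 1598 * 9.81 * (0.000043)^2 = 0.000028985627
Denominator = 18 * 1025 * 1e-6 = 0.018450
w = 0.001571 m/s

0.001571


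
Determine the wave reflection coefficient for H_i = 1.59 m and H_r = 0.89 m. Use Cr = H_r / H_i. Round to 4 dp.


Cr = H_r / H_i
Cr = 0.89 / 1.59
Cr = 0.5597

0.5597


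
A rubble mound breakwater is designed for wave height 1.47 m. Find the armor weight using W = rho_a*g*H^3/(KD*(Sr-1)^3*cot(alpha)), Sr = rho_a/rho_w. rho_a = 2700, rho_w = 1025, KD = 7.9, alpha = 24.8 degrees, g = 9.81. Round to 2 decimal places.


Sr = rho_a / rho_w = 2700 / 1025 = 2.634146
(Sr - 1) = 1.634146
(Sr - 1)^3 = 4.363880
cot(24.8) = 1 / tan(24.8) = 1 / 0.462065 = 2.164198
Numerator = 2700 * 9.81 * 1.47^3 = 84136.5647
Denominator = 7.9 * 4.363880 * 2.164198 = 74.609989
W = 84136.5647 / 74.609989
W = 1127.68 N

1127.68


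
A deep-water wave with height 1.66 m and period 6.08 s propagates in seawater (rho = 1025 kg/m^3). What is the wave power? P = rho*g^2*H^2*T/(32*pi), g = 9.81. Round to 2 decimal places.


P = rho * g^2 * H^2 * T / (32 * pi)
P = 1025 * 9.81^2 * 1.66^2 * 6.08 / (32 * pi)
P = 1025 * 96.2361 * 2.7556 * 6.08 / 100.53096
P = 16439.24 W/m

16439.24


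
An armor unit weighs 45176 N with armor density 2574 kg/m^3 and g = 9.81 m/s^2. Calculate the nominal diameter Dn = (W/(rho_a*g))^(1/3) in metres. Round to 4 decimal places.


V = W / (rho_a * g)
V = 45176 / (2574 * 9.81)
V = 45176 / 25250.94
V = 1.789082 m^3
Dn = V^(1/3) = 1.789082^(1/3)
Dn = 1.2140 m

1.2140


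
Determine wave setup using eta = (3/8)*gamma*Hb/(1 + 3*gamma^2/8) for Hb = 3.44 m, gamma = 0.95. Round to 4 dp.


eta = (3/8) * gamma * Hb / (1 + 3*gamma^2/8)
Numerator = (3/8) * 0.95 * 3.44 = 1.225500
Denominator = 1 + 3*0.95^2/8 = 1 + 0.338438 = 1.338438
eta = 1.225500 / 1.338438
eta = 0.9156 m

0.9156


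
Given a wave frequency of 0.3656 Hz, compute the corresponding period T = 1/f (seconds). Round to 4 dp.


T = 1 / f
T = 1 / 0.3656
T = 2.7352 s

2.7352


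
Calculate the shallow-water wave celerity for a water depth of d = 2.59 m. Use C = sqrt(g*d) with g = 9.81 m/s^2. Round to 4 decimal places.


Using the shallow-water approximation:
C = sqrt(g * d) = sqrt(9.81 * 2.59)
C = sqrt(25.4079)
C = 5.0406 m/s

5.0406


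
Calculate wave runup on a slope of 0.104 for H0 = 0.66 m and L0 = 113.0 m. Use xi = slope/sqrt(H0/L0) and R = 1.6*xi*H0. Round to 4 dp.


xi = slope / sqrt(H0/L0)
H0/L0 = 0.66/113.0 = 0.005841
sqrt(0.005841) = 0.076425
xi = 0.104 / 0.076425 = 1.360820
R = 1.6 * xi * H0 = 1.6 * 1.360820 * 0.66
R = 1.4370 m

1.4370


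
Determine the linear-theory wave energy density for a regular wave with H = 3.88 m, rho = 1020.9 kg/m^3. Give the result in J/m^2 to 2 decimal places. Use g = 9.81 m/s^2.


E = (1/8) * rho * g * H^2
E = (1/8) * 1020.9 * 9.81 * 3.88^2
E = 0.125 * 1020.9 * 9.81 * 15.0544
E = 18846.28 J/m^2

18846.28


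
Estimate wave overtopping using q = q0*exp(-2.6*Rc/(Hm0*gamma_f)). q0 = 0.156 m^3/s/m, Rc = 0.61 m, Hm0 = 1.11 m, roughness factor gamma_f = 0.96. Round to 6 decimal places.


q = q0 * exp(-2.6 * Rc / (Hm0 * gamma_f))
Exponent = -2.6 * 0.61 / (1.11 * 0.96)
= -2.6 * 0.61 / 1.0656
= -1.488363
exp(-1.488363) = 0.225742
q = 0.156 * 0.225742
q = 0.035216 m^3/s/m

0.035216


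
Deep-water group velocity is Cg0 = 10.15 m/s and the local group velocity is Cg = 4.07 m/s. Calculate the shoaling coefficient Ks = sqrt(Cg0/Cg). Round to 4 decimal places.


Ks = sqrt(Cg0 / Cg)
Ks = sqrt(10.15 / 4.07)
Ks = sqrt(2.4939)
Ks = 1.5792

1.5792


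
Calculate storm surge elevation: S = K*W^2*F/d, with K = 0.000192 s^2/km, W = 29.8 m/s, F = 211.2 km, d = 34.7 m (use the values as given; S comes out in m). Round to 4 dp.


S = K * W^2 * F / d
W^2 = 29.8^2 = 888.04
S = 0.000192 * 888.04 * 211.2 / 34.7
Numerator = 0.000192 * 888.04 * 211.2 = 36.010377
S = 36.010377 / 34.7 = 1.0378 m

1.0378


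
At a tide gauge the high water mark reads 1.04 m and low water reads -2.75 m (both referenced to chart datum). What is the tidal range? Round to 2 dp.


Tidal range = High water - Low water
Tidal range = 1.04 - (-2.75)
Tidal range = 3.79 m

3.79


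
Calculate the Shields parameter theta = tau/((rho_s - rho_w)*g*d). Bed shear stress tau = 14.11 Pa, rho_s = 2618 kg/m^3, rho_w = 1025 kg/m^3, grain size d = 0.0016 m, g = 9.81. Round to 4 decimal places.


theta = tau / ((rho_s - rho_w) * g * d)
rho_s - rho_w = 2618 - 1025 = 1593
Denominator = 1593 * 9.81 * 0.0016 = 25.003728
theta = 14.11 / 25.003728
theta = 0.5643

0.5643


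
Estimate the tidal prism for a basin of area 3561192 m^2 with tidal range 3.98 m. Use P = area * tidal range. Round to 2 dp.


Tidal prism = Area * Tidal range
P = 3561192 * 3.98
P = 14173544.16 m^3

14173544.16


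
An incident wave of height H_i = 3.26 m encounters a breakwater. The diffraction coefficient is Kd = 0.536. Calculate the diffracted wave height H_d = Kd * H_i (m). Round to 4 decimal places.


H_d = Kd * H_i
H_d = 0.536 * 3.26
H_d = 1.7474 m

1.7474


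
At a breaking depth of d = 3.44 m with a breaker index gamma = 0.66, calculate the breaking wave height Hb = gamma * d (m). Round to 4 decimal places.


Hb = gamma * d
Hb = 0.66 * 3.44
Hb = 2.2704 m

2.2704


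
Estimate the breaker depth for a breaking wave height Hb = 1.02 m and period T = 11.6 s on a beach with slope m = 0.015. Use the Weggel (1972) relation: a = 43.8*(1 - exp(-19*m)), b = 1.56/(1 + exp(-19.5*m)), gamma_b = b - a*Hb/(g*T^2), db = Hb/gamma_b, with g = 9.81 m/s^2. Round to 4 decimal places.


a = 43.8 * (1 - exp(-19 * m))
exp(-19 * 0.015) = exp(-0.2850) = 0.752014
a = 43.8 * (1 - 0.752014) = 10.861776
b = 1.56 / (1 + exp(-19.5 * m))
exp(-19.5 * 0.015) = exp(-0.2925) = 0.746395
b = 1.56 / (1 + 0.746395) = 0.893269
Hb / (g * T^2) = 1.02 / (9.81 * 11.6^2) = 1.02 / 1320.0336 = 0.00077271
gamma_b = b - a * Hb/(g*T^2) = 0.893269 - 10.861776 * 0.00077271 = 0.884876
db = Hb / gamma_b = 1.02 / 0.884876
db = 1.1527 m

1.1527


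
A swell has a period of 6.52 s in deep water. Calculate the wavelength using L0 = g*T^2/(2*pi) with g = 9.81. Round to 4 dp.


L0 = g * T^2 / (2 * pi)
L0 = 9.81 * 6.52^2 / (2 * pi)
L0 = 9.81 * 42.5104 / 6.28319
L0 = 417.0270 / 6.28319
L0 = 66.3719 m

66.3719


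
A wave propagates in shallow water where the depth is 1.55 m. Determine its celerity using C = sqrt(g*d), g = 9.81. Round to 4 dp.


Using the shallow-water approximation:
C = sqrt(g * d) = sqrt(9.81 * 1.55)
C = sqrt(15.2055)
C = 3.8994 m/s

3.8994


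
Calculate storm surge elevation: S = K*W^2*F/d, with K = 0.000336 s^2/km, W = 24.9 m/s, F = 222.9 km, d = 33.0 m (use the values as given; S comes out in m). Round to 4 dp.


S = K * W^2 * F / d
W^2 = 24.9^2 = 620.01
S = 0.000336 * 620.01 * 222.9 / 33.0
Numerator = 0.000336 * 620.01 * 222.9 = 46.435277
S = 46.435277 / 33.0 = 1.4071 m

1.4071


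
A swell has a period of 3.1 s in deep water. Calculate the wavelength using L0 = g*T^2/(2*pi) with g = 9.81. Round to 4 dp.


L0 = g * T^2 / (2 * pi)
L0 = 9.81 * 3.1^2 / (2 * pi)
L0 = 9.81 * 9.6100 / 6.28319
L0 = 94.2741 / 6.28319
L0 = 15.0042 m

15.0042


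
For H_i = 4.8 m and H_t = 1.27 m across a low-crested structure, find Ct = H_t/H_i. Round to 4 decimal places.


Ct = H_t / H_i
Ct = 1.27 / 4.8
Ct = 0.2646

0.2646


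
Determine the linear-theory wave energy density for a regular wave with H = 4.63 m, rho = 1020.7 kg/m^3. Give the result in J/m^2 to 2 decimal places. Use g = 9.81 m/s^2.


E = (1/8) * rho * g * H^2
E = (1/8) * 1020.7 * 9.81 * 4.63^2
E = 0.125 * 1020.7 * 9.81 * 21.4369
E = 26831.14 J/m^2

26831.14


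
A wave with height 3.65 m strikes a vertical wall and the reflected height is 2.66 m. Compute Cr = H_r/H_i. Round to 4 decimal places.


Cr = H_r / H_i
Cr = 2.66 / 3.65
Cr = 0.7288

0.7288


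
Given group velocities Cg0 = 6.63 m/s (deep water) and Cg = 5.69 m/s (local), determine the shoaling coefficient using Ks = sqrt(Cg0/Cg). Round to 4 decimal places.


Ks = sqrt(Cg0 / Cg)
Ks = sqrt(6.63 / 5.69)
Ks = sqrt(1.1652)
Ks = 1.0794

1.0794


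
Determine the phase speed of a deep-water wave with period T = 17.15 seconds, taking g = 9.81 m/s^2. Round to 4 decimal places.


We use the deep-water celerity formula:
C = g * T / (2 * pi)
C = 9.81 * 17.15 / (2 * 3.14159...)
C = 168.241500 / 6.283185
C = 26.7765 m/s

26.7765


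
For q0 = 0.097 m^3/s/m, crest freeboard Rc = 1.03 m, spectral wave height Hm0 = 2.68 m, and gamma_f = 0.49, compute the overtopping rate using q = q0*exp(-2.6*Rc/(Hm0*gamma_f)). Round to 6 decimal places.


q = q0 * exp(-2.6 * Rc / (Hm0 * gamma_f))
Exponent = -2.6 * 1.03 / (2.68 * 0.49)
= -2.6 * 1.03 / 1.3132
= -2.039293
exp(-2.039293) = 0.130121
q = 0.097 * 0.130121
q = 0.012622 m^3/s/m

0.012622


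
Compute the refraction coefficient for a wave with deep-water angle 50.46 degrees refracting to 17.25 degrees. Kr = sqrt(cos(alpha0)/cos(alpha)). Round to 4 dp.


Kr = sqrt(cos(alpha0) / cos(alpha))
cos(50.46) = 0.636617
cos(17.25) = 0.955020
Kr = sqrt(0.636617 / 0.955020)
Kr = sqrt(0.666600)
Kr = 0.8165

0.8165


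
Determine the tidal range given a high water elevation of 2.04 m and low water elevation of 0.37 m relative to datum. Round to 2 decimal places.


Tidal range = High water - Low water
Tidal range = 2.04 - (0.37)
Tidal range = 1.67 m

1.67


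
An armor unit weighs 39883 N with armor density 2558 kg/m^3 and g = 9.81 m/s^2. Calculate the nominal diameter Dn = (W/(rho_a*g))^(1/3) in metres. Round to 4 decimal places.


V = W / (rho_a * g)
V = 39883 / (2558 * 9.81)
V = 39883 / 25093.98
V = 1.589345 m^3
Dn = V^(1/3) = 1.589345^(1/3)
Dn = 1.1670 m

1.1670


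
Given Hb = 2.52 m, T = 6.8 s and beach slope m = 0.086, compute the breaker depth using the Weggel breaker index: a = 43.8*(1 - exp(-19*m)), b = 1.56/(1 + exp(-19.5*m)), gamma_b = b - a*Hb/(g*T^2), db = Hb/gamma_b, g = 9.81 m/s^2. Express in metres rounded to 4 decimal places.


a = 43.8 * (1 - exp(-19 * m))
exp(-19 * 0.086) = exp(-1.6340) = 0.195147
a = 43.8 * (1 - 0.195147) = 35.252543
b = 1.56 / (1 + exp(-19.5 * m))
exp(-19.5 * 0.086) = exp(-1.6770) = 0.186934
b = 1.56 / (1 + 0.186934) = 1.314311
Hb / (g * T^2) = 2.52 / (9.81 * 6.8^2) = 2.52 / 453.6144 = 0.00555538
gamma_b = b - a * Hb/(g*T^2) = 1.314311 - 35.252543 * 0.00555538 = 1.118469
db = Hb / gamma_b = 2.52 / 1.118469
db = 2.2531 m

2.2531


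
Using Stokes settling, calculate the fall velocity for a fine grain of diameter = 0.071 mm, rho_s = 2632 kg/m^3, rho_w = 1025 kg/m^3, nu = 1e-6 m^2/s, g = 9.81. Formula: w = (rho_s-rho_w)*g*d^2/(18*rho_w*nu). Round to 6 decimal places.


w = (rho_s - rho_w) * g * d^2 / (18 * rho_w * nu)
d = 0.071 mm = 0.000071 m
rho_s - rho_w = 2632 - 1025 = 1607
Numerator = 1607 * 9.81 * (0.000071)^2 = 0.000079469701
Denominator = 18 * 1025 * 1e-6 = 0.018450
w = 0.004307 m/s

0.004307


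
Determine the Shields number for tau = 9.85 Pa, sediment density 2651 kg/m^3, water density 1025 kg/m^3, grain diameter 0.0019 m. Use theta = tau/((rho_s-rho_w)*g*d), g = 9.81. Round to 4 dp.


theta = tau / ((rho_s - rho_w) * g * d)
rho_s - rho_w = 2651 - 1025 = 1626
Denominator = 1626 * 9.81 * 0.0019 = 30.307014
theta = 9.85 / 30.307014
theta = 0.3250

0.3250


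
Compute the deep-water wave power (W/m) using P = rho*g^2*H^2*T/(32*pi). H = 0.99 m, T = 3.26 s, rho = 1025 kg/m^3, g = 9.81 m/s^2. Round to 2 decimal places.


P = rho * g^2 * H^2 * T / (32 * pi)
P = 1025 * 9.81^2 * 0.99^2 * 3.26 / (32 * pi)
P = 1025 * 96.2361 * 0.9801 * 3.26 / 100.53096
P = 3135.09 W/m

3135.09


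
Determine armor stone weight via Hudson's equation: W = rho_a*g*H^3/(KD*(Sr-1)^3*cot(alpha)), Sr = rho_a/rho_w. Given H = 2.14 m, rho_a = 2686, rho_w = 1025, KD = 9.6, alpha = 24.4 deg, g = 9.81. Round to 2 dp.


Sr = rho_a / rho_w = 2686 / 1025 = 2.620488
(Sr - 1) = 1.620488
(Sr - 1)^3 = 4.255370
cot(24.4) = 1 / tan(24.4) = 1 / 0.453620 = 2.204488
Numerator = 2686 * 9.81 * 2.14^3 = 258235.7323
Denominator = 9.6 * 4.255370 * 2.204488 = 90.056741
W = 258235.7323 / 90.056741
W = 2867.48 N

2867.48


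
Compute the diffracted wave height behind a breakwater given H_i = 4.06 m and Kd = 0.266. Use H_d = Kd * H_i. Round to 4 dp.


H_d = Kd * H_i
H_d = 0.266 * 4.06
H_d = 1.0800 m

1.0800


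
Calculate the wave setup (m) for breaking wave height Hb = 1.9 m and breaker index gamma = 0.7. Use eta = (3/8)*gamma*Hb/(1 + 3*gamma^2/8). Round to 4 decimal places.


eta = (3/8) * gamma * Hb / (1 + 3*gamma^2/8)
Numerator = (3/8) * 0.7 * 1.9 = 0.498750
Denominator = 1 + 3*0.7^2/8 = 1 + 0.183750 = 1.183750
eta = 0.498750 / 1.183750
eta = 0.4213 m

0.4213


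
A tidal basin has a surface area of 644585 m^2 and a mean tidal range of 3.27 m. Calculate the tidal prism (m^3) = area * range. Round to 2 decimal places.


Tidal prism = Area * Tidal range
P = 644585 * 3.27
P = 2107792.95 m^3

2107792.95


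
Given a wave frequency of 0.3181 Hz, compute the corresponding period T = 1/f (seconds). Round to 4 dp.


T = 1 / f
T = 1 / 0.3181
T = 3.1437 s

3.1437
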